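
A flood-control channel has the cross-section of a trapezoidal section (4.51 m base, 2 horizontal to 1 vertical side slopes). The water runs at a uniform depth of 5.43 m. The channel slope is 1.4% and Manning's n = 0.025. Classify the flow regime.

With bottom width b = 4.51 m and side slope z = 2: A = (b + zy)y = (4.51 + 2×5.43)×5.43 = 83.46 m²; P = b + 2y√(1+z²) = 4.51 + 2×5.43×2.236 = 28.79 m.
Hydraulic radius R = A/P = 83.46/28.79 = 2.899 m.
V = (1/n) R^(2/3) √S = (1/0.025) × 2.899^(2/3) × √0.014 = 9.621 m/s. Hydraulic depth D_h = A/T = 83.46/26.23 = 3.182 m.
Froude number Fr = V/√(g·D_h) = 9.621/√(9.81×3.182) = 1.72, which is greater than 1, so the flow is supercritical.

supercritical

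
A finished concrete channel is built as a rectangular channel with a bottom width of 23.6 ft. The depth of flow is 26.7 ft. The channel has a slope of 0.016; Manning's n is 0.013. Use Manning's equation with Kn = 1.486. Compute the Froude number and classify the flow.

supercritical

Flow area A = b·y = 23.6 × 26.7 = 630.1 ft². Wetted perimeter P = b + 2y = 23.6 + 2×26.7 = 77 ft.
Hydraulic radius R = A/P = 630.1/77 = 8.183 ft.
V = (1.486/n) R^(2/3) √S = (1.486/0.013) × 8.183^(2/3) × √0.016 = 58.72 ft/s. Hydraulic depth D_h = A/T = 630.1/23.6 = 26.7 ft.
Froude number Fr = V/√(g·D_h) = 58.72/√(32.2×26.7) = 2, which is greater than 1, so the flow is supercritical.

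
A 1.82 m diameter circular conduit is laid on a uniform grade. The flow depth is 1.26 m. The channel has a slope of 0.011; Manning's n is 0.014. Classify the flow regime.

For a circular section of diameter D = 1.82 m at depth y = 1.26 m, the central angle is θ = 2 arccos(1 − 2y/D) = 3.931 rad. Then A = (D²/8)(θ − sin θ) = 1.922 m² and P = Dθ/2 = 3.577 m.
Hydraulic radius R = A/P = 1.922/3.577 = 0.5372 m.
V = (1/n) R^(2/3) √S = (1/0.014) × 0.5372^(2/3) × √0.011 = 4.951 m/s. Hydraulic depth D_h = A/T = 1.922/1.68 = 1.144 m.
Froude number Fr = V/√(g·D_h) = 4.951/√(9.81×1.144) = 1.48, which is greater than 1, so the flow is supercritical.

supercritical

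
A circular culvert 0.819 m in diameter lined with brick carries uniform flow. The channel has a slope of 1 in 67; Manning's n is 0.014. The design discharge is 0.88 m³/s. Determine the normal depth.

y_n = 0.434 m

Manning's equation rearranged: A R^(2/3) = nQ / (1·√S) = 0.014 × 0.88 / (√0.01493) = 0.1008.
At y = 0.479 m: A R^(2/3) = 0.1182 — high.
At y = 0.332 m: A R^(2/3) = 0.06319 — low.
At y = 0.434 m: A R^(2/3) = 0.1009 — matches.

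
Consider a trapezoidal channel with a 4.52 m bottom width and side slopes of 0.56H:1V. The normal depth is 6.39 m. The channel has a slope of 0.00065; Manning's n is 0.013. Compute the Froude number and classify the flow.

With bottom width b = 4.52 m and side slope z = 0.56: A = (b + zy)y = (4.52 + 0.56×6.39)×6.39 = 51.75 m²; P = b + 2y√(1+z²) = 4.52 + 2×6.39×1.146 = 19.17 m.
Hydraulic radius R = A/P = 51.75/19.17 = 2.7 m.
V = (1/n) R^(2/3) √S = (1/0.013) × 2.7^(2/3) × √0.00065 = 3.803 m/s. Hydraulic depth D_h = A/T = 51.75/11.68 = 4.432 m.
Froude number Fr = V/√(g·D_h) = 3.803/√(9.81×4.432) = 0.577, which is less than 1, so the flow is subcritical.

subcritical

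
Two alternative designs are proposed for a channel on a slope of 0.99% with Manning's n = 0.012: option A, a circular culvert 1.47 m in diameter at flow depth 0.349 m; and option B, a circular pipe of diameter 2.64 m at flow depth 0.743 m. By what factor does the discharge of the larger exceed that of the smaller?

6.67

Channel A: For a circular section of diameter D = 1.47 m at depth y = 0.349 m, the central angle is θ = 2 arccos(1 − 2y/D) = 2.036 rad. Then A = (D²/8)(θ − sin θ) = 0.3084 m² and P = Dθ/2 = 1.496 m. Hydraulic radius R = A/P = 0.3084/1.496 = 0.2061 m. Q_A = (1/0.012)·0.3084·0.2061^(2/3)·√0.0099 = 0.8925 m³/s.
Channel B: For a circular section of diameter D = 2.64 m at depth y = 0.743 m, the central angle is θ = 2 arccos(1 − 2y/D) = 2.237 rad. Then A = (D²/8)(θ − sin θ) = 1.264 m² and P = Dθ/2 = 2.953 m. Hydraulic radius R = A/P = 1.264/2.953 = 0.428 m. Q_B = (1/0.012)·1.264·0.428^(2/3)·√0.0099 = 5.951 m³/s.
The larger discharge is 5.951 m³/s and the smaller is 0.8925 m³/s; the ratio is 6.67.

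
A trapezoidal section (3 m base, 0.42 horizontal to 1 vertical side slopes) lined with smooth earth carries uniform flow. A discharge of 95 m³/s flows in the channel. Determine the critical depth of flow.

y_c = 3.87 m

At critical depth, Q² T / (g A³) = 1, i.e. A³/T = Q²/g = 95²/9.81 = 920.
At y = 4.77 m: A³/T = 1940 — over.
At y = 3.87 m: A³/T = 917.6 — ≈ 920.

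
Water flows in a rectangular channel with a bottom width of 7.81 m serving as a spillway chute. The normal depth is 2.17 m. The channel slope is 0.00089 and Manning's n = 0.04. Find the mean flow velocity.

Flow area A = b·y = 7.81 × 2.17 = 16.95 m². Wetted perimeter P = b + 2y = 7.81 + 2×2.17 = 12.15 m.
Hydraulic radius R = A/P = 16.95/12.15 = 1.395 m.
From Manning's equation, V = (1/n) R^(2/3) S^(1/2) = (1/0.04) × 1.395^(2/3) × 0.00089^(1/2) = 0.931 m/s.

V = 0.931 m/s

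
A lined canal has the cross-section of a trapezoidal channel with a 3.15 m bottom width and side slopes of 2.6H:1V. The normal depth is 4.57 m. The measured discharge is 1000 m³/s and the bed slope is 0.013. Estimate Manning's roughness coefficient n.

With bottom width b = 3.15 m and side slope z = 2.6: A = (b + zy)y = (3.15 + 2.6×4.57)×4.57 = 68.7 m²; P = b + 2y√(1+z²) = 3.15 + 2×4.57×2.786 = 28.61 m.
Hydraulic radius R = A/P = 68.7/28.61 = 2.401 m.
Rearranging Manning's equation: n = (1/Q) A R^(2/3) S^(1/2) = (1/1000) × 68.7 × 2.401^(2/3) × √0.013 = 0.014.

n = 0.014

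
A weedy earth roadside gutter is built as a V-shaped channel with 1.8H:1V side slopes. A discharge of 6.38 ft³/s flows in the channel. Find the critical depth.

y_c = 0.952 ft

At critical depth, Q² T / (g A³) = 1, i.e. A³/T = Q²/g = 6.38²/32.2 = 1.264.
Try y = 1.1 ft: A³/T = 2.609 — over.
Try y = 0.952 ft: A³/T = 1.267 — ≈ 1.264.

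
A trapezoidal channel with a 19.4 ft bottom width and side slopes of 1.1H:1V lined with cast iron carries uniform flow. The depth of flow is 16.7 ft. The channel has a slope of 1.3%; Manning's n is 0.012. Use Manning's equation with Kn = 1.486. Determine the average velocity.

V = 61.7 ft/s

With bottom width b = 19.4 ft and side slope z = 1.1: A = (b + zy)y = (19.4 + 1.1×16.7)×16.7 = 630.8 ft²; P = b + 2y√(1+z²) = 19.4 + 2×16.7×1.487 = 69.05 ft.
Hydraulic radius R = A/P = 630.8/69.05 = 9.134 ft.
From Manning's equation, V = (1.486/n) R^(2/3) S^(1/2) = (1.486/0.012) × 9.134^(2/3) × 0.013^(1/2) = 61.7 ft/s.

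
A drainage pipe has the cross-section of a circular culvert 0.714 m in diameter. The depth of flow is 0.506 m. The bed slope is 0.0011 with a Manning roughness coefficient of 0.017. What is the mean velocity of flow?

For a circular section of diameter D = 0.714 m at depth y = 0.506 m, the central angle is θ = 2 arccos(1 − 2y/D) = 4.003 rad. Then A = (D²/8)(θ − sin θ) = 0.3034 m² and P = Dθ/2 = 1.429 m.
Hydraulic radius R = A/P = 0.3034/1.429 = 0.2123 m.
From Manning's equation, V = (1/n) R^(2/3) S^(1/2) = (1/0.017) × 0.2123^(2/3) × 0.0011^(1/2) = 0.694 m/s.

V = 0.694 m/s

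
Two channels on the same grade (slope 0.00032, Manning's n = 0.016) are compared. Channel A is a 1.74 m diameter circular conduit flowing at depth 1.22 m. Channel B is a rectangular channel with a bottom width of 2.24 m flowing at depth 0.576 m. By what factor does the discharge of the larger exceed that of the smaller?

Channel A: For a circular section of diameter D = 1.74 m at depth y = 1.22 m, the central angle is θ = 2 arccos(1 − 2y/D) = 3.97 rad. Then A = (D²/8)(θ − sin θ) = 1.781 m² and P = Dθ/2 = 3.454 m. Hydraulic radius R = A/P = 1.781/3.454 = 0.5157 m. Q_A = (1/0.016)·1.781·0.5157^(2/3)·√0.00032 = 1.281 m³/s.
Channel B: Flow area A = b·y = 2.24 × 0.576 = 1.29 m². Wetted perimeter P = b + 2y = 2.24 + 2×0.576 = 3.392 m. Hydraulic radius R = A/P = 1.29/3.392 = 0.3804 m. Q_B = (1/0.016)·1.29·0.3804^(2/3)·√0.00032 = 0.7573 m³/s.
The larger discharge is 1.281 m³/s and the smaller is 0.7573 m³/s; the ratio is 1.69.

1.69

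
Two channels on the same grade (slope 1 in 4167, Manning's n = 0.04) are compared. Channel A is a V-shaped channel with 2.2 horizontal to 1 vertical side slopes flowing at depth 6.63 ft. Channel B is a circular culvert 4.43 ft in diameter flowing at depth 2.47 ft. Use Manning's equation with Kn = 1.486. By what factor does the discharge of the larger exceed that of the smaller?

Channel A: For a triangular section with side slope z = 2.2: A = zy² = 2.2×6.63² = 96.71 ft²; P = 2y√(1+z²) = 2×6.63×2.417 = 32.04 ft. Hydraulic radius R = A/P = 96.71/32.04 = 3.018 ft. Q_A = (1.486/0.04)·96.71·3.018^(2/3)·√0.00024 = 116.2 ft³/s.
Channel B: For a circular section of diameter D = 4.43 ft at depth y = 2.47 ft, the central angle is θ = 2 arccos(1 − 2y/D) = 3.372 rad. Then A = (D²/8)(θ − sin θ) = 8.834 ft² and P = Dθ/2 = 7.47 ft. Hydraulic radius R = A/P = 8.834/7.47 = 1.183 ft. Q_B = (1.486/0.04)·8.834·1.183^(2/3)·√0.00024 = 5.685 ft³/s.
The larger discharge is 116.2 ft³/s and the smaller is 5.685 ft³/s; the ratio is 20.4.

20.4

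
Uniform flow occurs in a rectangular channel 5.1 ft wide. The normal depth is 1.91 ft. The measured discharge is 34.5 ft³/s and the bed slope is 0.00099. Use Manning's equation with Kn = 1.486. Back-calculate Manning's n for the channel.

Flow area A = b·y = 5.1 × 1.91 = 9.741 ft². Wetted perimeter P = b + 2y = 5.1 + 2×1.91 = 8.92 ft.
Hydraulic radius R = A/P = 9.741/8.92 = 1.092 ft.
Rearranging Manning's equation: n = (1.486/Q) A R^(2/3) S^(1/2) = (1.486/34.5) × 9.741 × 1.092^(2/3) × √0.00099 = 0.014.

n = 0.014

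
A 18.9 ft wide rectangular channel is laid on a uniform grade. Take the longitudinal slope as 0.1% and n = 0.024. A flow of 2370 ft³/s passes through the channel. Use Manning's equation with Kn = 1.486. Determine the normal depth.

y_n = 18.8 ft

Manning's equation rearranged: A R^(2/3) = nQ / (1.486·√S) = 0.024 × 2370 / (1.486 × √0.001) = 1210.
Try y = 16.9 ft: A R^(2/3) = 1062 — low.
Try y = 20.4 ft: A R^(2/3) = 1337 — high.
Try y = 18.8 ft: A R^(2/3) = 1211 — matches.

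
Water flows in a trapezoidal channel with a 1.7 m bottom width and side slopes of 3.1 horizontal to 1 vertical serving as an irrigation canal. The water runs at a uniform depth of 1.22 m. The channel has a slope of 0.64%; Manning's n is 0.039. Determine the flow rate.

Q = 10.7 m³/s

With bottom width b = 1.7 m and side slope z = 3.1: A = (b + zy)y = (1.7 + 3.1×1.22)×1.22 = 6.688 m²; P = b + 2y√(1+z²) = 1.7 + 2×1.22×3.257 = 9.648 m.
Hydraulic radius R = A/P = 6.688/9.648 = 0.6932 m.
Manning's equation: Q = (1/n) A R^(2/3) S^(1/2) = (1/0.039) × 6.688 × 0.6932^(2/3) × 0.0064^(1/2) = 10.7 m³/s.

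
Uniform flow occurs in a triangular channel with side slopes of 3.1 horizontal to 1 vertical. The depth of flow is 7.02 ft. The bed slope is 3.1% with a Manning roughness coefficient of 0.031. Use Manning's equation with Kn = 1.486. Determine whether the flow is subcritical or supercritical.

For a triangular section with side slope z = 3.1: A = zy² = 3.1×7.02² = 152.8 ft²; P = 2y√(1+z²) = 2×7.02×3.257 = 45.73 ft.
Hydraulic radius R = A/P = 152.8/45.73 = 3.34 ft.
V = (1.486/n) R^(2/3) √S = (1.486/0.031) × 3.34^(2/3) × √0.031 = 18.86 ft/s. Hydraulic depth D_h = A/T = 152.8/43.52 = 3.51 ft.
Froude number Fr = V/√(g·D_h) = 18.86/√(32.2×3.51) = 1.77, which is greater than 1, so the flow is supercritical.

supercritical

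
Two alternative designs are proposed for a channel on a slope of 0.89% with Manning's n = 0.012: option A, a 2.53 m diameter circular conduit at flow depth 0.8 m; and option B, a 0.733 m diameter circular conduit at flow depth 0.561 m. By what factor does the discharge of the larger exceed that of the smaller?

6.32

Channel A: For a circular section of diameter D = 2.53 m at depth y = 0.8 m, the central angle is θ = 2 arccos(1 − 2y/D) = 2.389 rad. Then A = (D²/8)(θ − sin θ) = 1.364 m² and P = Dθ/2 = 3.022 m. Hydraulic radius R = A/P = 1.364/3.022 = 0.4515 m. Q_A = (1/0.012)·1.364·0.4515^(2/3)·√0.0089 = 6.312 m³/s.
Channel B: For a circular section of diameter D = 0.733 m at depth y = 0.561 m, the central angle is θ = 2 arccos(1 − 2y/D) = 4.26 rad. Then A = (D²/8)(θ − sin θ) = 0.3466 m² and P = Dθ/2 = 1.561 m. Hydraulic radius R = A/P = 0.3466/1.561 = 0.2219 m. Q_B = (1/0.012)·0.3466·0.2219^(2/3)·√0.0089 = 0.9987 m³/s.
The larger discharge is 6.312 m³/s and the smaller is 0.9987 m³/s; the ratio is 6.32.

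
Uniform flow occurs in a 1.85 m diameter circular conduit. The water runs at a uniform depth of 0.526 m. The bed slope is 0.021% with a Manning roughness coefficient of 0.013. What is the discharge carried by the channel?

For a circular section of diameter D = 1.85 m at depth y = 0.526 m, the central angle is θ = 2 arccos(1 − 2y/D) = 2.25 rad. Then A = (D²/8)(θ − sin θ) = 0.6294 m² and P = Dθ/2 = 2.081 m.
Hydraulic radius R = A/P = 0.6294/2.081 = 0.3025 m.
Manning's equation: Q = (1/n) A R^(2/3) S^(1/2) = (1/0.013) × 0.6294 × 0.3025^(2/3) × 0.00021^(1/2) = 0.316 m³/s.

Q = 0.316 m³/s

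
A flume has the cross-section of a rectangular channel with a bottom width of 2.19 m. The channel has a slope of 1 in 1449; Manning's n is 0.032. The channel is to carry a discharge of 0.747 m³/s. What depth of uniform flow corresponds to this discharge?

Manning's equation rearranged: A R^(2/3) = nQ / (1·√S) = 0.032 × 0.747 / (√0.0006901) = 0.9099.
At y = 0.868 m: A R^(2/3) = 1.172 — high.
At y = 0.531 m: A R^(2/3) = 0.5859 — low.
At y = 0.723 m: A R^(2/3) = 0.9097 — matches.

y_n = 0.723 m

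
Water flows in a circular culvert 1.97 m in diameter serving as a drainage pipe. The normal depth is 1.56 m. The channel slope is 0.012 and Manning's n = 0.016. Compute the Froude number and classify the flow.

For a circular section of diameter D = 1.97 m at depth y = 1.56 m, the central angle is θ = 2 arccos(1 − 2y/D) = 4.388 rad. Then A = (D²/8)(θ − sin θ) = 2.589 m² and P = Dθ/2 = 4.322 m.
Hydraulic radius R = A/P = 2.589/4.322 = 0.5989 m.
V = (1/n) R^(2/3) √S = (1/0.016) × 0.5989^(2/3) × √0.012 = 4.864 m/s. Hydraulic depth D_h = A/T = 2.589/1.599 = 1.618 m.
Froude number Fr = V/√(g·D_h) = 4.864/√(9.81×1.618) = 1.22, which is greater than 1, so the flow is supercritical.

supercritical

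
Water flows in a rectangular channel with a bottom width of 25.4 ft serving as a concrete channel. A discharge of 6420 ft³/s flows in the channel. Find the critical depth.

For a rectangular channel, critical depth y_c = (q²/g)^(1/3) where q = Q/b = 6420/25.4 = 252.8 ft²/s.
So y_c = (252.8²/32.2)^(1/3) = 12.6 ft.

y_c = 12.6 ft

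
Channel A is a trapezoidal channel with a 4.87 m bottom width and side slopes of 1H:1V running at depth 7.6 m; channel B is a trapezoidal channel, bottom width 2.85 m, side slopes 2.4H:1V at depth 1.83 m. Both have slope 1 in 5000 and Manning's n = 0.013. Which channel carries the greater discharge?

channel A

Channel A: With bottom width b = 4.87 m and side slope z = 1: A = (b + zy)y = (4.87 + 1×7.6)×7.6 = 94.77 m²; P = b + 2y√(1+z²) = 4.87 + 2×7.6×1.414 = 26.37 m. Hydraulic radius R = A/P = 94.77/26.37 = 3.594 m. Q_A = (1/0.013)·94.77·3.594^(2/3)·√0.0002 = 241.9 m³/s.
Channel B: With bottom width b = 2.85 m and side slope z = 2.4: A = (b + zy)y = (2.85 + 2.4×1.83)×1.83 = 13.25 m²; P = b + 2y√(1+z²) = 2.85 + 2×1.83×2.6 = 12.37 m. Hydraulic radius R = A/P = 13.25/12.37 = 1.072 m. Q_B = (1/0.013)·13.25·1.072^(2/3)·√0.0002 = 15.1 m³/s.
Q_A = 241.9 m³/s vs Q_B = 15.1 m³/s, so channel A carries more.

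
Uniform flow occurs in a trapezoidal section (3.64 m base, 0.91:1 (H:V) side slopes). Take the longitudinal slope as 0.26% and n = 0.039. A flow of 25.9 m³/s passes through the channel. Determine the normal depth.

y_n = 2.58 m

Manning's equation rearranged: A R^(2/3) = nQ / (1·√S) = 0.039 × 25.9 / (√0.0026) = 19.81.
Trying y = 2.03 m: A R^(2/3) = 12.72 — too small.
Trying y = 3.21 m: A R^(2/3) = 30.11 — too large.
Trying y = 2.58 m: A R^(2/3) = 19.84 — ≈ 19.81.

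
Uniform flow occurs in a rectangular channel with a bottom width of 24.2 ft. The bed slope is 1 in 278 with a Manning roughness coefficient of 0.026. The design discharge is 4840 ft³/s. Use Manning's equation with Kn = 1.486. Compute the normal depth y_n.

Manning's equation rearranged: A R^(2/3) = nQ / (1.486·√S) = 0.026 × 4840 / (1.486 × √0.003597) = 1412.
Trying y = 19 ft: A R^(2/3) = 1745 — over.
Trying y = 16.1 ft: A R^(2/3) = 1413 — close enough.

y_n = 16.1 ft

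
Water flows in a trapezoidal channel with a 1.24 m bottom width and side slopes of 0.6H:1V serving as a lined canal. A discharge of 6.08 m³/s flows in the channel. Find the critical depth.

y_c = 1.12 m

At critical depth, Q² T / (g A³) = 1, i.e. A³/T = Q²/g = 6.08²/9.81 = 3.768.
Trying y = 1.32 m: A³/T = 6.833 — too large.
Trying y = 0.953 m: A³/T = 2.16 — too small.
Trying y = 1.12 m: A³/T = 3.8 — matches.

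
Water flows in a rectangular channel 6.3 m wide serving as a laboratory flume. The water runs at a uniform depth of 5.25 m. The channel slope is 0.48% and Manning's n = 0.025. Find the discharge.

Flow area A = b·y = 6.3 × 5.25 = 33.07 m². Wetted perimeter P = b + 2y = 6.3 + 2×5.25 = 16.8 m.
Hydraulic radius R = A/P = 33.07/16.8 = 1.969 m.
Manning's equation: Q = (1/n) A R^(2/3) S^(1/2) = (1/0.025) × 33.07 × 1.969^(2/3) × 0.0048^(1/2) = 144 m³/s.

Q = 144 m³/s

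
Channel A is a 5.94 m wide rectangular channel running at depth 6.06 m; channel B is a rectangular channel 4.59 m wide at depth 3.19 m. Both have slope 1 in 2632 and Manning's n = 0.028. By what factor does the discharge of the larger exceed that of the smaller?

3.21

Channel A: Flow area A = b·y = 5.94 × 6.06 = 36 m². Wetted perimeter P = b + 2y = 5.94 + 2×6.06 = 18.06 m. Hydraulic radius R = A/P = 36/18.06 = 1.993 m. Q_A = (1/0.028)·36·1.993^(2/3)·√0.0003799 = 39.69 m³/s.
Channel B: Flow area A = b·y = 4.59 × 3.19 = 14.64 m². Wetted perimeter P = b + 2y = 4.59 + 2×3.19 = 10.97 m. Hydraulic radius R = A/P = 14.64/10.97 = 1.335 m. Q_B = (1/0.028)·14.64·1.335^(2/3)·√0.0003799 = 12.36 m³/s.
The larger discharge is 39.69 m³/s and the smaller is 12.36 m³/s; the ratio is 3.21.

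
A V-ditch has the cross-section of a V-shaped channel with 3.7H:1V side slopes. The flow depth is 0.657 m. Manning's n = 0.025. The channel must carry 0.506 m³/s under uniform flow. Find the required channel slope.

S = 0.00029

For a triangular section with side slope z = 3.7: A = zy² = 3.7×0.657² = 1.597 m²; P = 2y√(1+z²) = 2×0.657×3.833 = 5.036 m.
Hydraulic radius R = A/P = 1.597/5.036 = 0.3171 m.
From Manning's equation, S = [nQ / (1 A R^(2/3))]² = [0.025 × 0.506 / (1 × 1.597 × 0.3171^(2/3))]² = 0.00029.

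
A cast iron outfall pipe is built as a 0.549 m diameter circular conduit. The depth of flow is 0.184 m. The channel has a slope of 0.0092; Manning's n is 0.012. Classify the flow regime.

supercritical

For a circular section of diameter D = 0.549 m at depth y = 0.184 m, the central angle is θ = 2 arccos(1 − 2y/D) = 2.47 rad. Then A = (D²/8)(θ − sin θ) = 0.06959 m² and P = Dθ/2 = 0.6779 m.
Hydraulic radius R = A/P = 0.06959/0.6779 = 0.1027 m.
V = (1/n) R^(2/3) √S = (1/0.012) × 0.1027^(2/3) × √0.0092 = 1.752 m/s. Hydraulic depth D_h = A/T = 0.06959/0.5183 = 0.1343 m.
Froude number Fr = V/√(g·D_h) = 1.752/√(9.81×0.1343) = 1.53, which is greater than 1, so the flow is supercritical.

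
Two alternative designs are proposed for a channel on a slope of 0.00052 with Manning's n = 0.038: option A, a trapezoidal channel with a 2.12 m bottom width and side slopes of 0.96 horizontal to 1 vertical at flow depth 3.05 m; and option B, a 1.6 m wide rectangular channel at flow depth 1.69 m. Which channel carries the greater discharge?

Channel A: With bottom width b = 2.12 m and side slope z = 0.96: A = (b + zy)y = (2.12 + 0.96×3.05)×3.05 = 15.4 m²; P = b + 2y√(1+z²) = 2.12 + 2×3.05×1.386 = 10.58 m. Hydraulic radius R = A/P = 15.4/10.58 = 1.456 m. Q_A = (1/0.038)·15.4·1.456^(2/3)·√0.00052 = 11.87 m³/s.
Channel B: Flow area A = b·y = 1.6 × 1.69 = 2.704 m². Wetted perimeter P = b + 2y = 1.6 + 2×1.69 = 4.98 m. Hydraulic radius R = A/P = 2.704/4.98 = 0.543 m. Q_B = (1/0.038)·2.704·0.543^(2/3)·√0.00052 = 1.08 m³/s.
Q_A = 11.87 m³/s vs Q_B = 1.08 m³/s, so channel A carries more.

channel A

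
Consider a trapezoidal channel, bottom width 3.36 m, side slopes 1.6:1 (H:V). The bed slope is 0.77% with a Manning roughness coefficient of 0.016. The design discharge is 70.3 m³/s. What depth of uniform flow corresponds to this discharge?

y_n = 1.86 m

Manning's equation rearranged: A R^(2/3) = nQ / (1·√S) = 0.016 × 70.3 / (√0.0077) = 12.82.
At y = 1.33 m: A R^(2/3) = 6.658 — low.
At y = 2.36 m: A R^(2/3) = 20.8 — high.
At y = 1.86 m: A R^(2/3) = 12.83 — matches.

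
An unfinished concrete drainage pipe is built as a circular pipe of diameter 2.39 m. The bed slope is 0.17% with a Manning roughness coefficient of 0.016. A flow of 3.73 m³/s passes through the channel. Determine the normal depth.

Manning's equation rearranged: A R^(2/3) = nQ / (1·√S) = 0.016 × 3.73 / (√0.0017) = 1.447.
Trying y = 1.24 m: A R^(2/3) = 1.693 — over.
Trying y = 0.779 m: A R^(2/3) = 0.731 — short.
Trying y = 1.13 m: A R^(2/3) = 1.446 — close enough.

y_n = 1.13 m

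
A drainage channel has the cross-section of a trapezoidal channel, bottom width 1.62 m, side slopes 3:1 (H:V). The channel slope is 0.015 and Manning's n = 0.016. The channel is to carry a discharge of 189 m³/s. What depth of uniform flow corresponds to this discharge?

Manning's equation rearranged: A R^(2/3) = nQ / (1·√S) = 0.016 × 189 / (√0.015) = 24.69.
At y = 3.06 m: A R^(2/3) = 44.75 — high.
At y = 1.75 m: A R^(2/3) = 11.6 — low.
At y = 2.4 m: A R^(2/3) = 24.7 — ≈ 24.69.

y_n = 2.4 m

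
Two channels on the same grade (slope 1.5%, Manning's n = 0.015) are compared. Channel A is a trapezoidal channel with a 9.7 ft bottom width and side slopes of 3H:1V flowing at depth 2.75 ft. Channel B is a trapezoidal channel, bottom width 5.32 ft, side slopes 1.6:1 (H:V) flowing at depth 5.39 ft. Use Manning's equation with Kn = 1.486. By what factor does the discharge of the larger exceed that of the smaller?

Channel A: With bottom width b = 9.7 ft and side slope z = 3: A = (b + zy)y = (9.7 + 3×2.75)×2.75 = 49.36 ft²; P = b + 2y√(1+z²) = 9.7 + 2×2.75×3.162 = 27.09 ft. Hydraulic radius R = A/P = 49.36/27.09 = 1.822 ft. Q_A = (1.486/0.015)·49.36·1.822^(2/3)·√0.015 = 893.4 ft³/s.
Channel B: With bottom width b = 5.32 ft and side slope z = 1.6: A = (b + zy)y = (5.32 + 1.6×5.39)×5.39 = 75.16 ft²; P = b + 2y√(1+z²) = 5.32 + 2×5.39×1.887 = 25.66 ft. Hydraulic radius R = A/P = 75.16/25.66 = 2.929 ft. Q_B = (1.486/0.015)·75.16·2.929^(2/3)·√0.015 = 1867 ft³/s.
The larger discharge is 1867 ft³/s and the smaller is 893.4 ft³/s; the ratio is 2.09.

2.09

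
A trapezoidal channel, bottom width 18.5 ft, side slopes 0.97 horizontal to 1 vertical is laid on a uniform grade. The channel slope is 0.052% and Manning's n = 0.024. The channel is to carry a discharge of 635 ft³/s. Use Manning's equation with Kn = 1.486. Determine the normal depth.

y_n = 6.64 ft

Manning's equation rearranged: A R^(2/3) = nQ / (1.486·√S) = 0.024 × 635 / (1.486 × √0.00052) = 449.7.
Trying y = 8.12 ft: A R^(2/3) = 643.5 — high.
Trying y = 4.91 ft: A R^(2/3) = 265.8 — low.
Trying y = 6.64 ft: A R^(2/3) = 449.8 — ≈ 449.7.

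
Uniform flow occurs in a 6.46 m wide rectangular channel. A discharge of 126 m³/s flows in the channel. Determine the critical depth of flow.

For a rectangular channel, critical depth y_c = (q²/g)^(1/3) where q = Q/b = 126/6.46 = 19.5 m²/s.
So y_c = (19.5²/9.81)^(1/3) = 3.38 m.

y_c = 3.38 m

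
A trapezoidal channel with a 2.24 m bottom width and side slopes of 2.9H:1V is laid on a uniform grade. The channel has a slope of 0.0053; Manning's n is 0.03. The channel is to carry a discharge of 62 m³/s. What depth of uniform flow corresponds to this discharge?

y_n = 2.37 m

Manning's equation rearranged: A R^(2/3) = nQ / (1·√S) = 0.03 × 62 / (√0.0053) = 25.55.
At y = 2.62 m: A R^(2/3) = 32.37 — over.
At y = 1.66 m: A R^(2/3) = 11.26 — short.
At y = 2.37 m: A R^(2/3) = 25.56 — ≈ 25.55.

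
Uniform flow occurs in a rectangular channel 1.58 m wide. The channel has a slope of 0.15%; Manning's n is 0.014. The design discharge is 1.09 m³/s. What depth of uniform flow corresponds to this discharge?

y_n = 0.534 m

Manning's equation rearranged: A R^(2/3) = nQ / (1·√S) = 0.014 × 1.09 / (√0.0015) = 0.394.
At y = 0.477 m: A R^(2/3) = 0.3358 — too small.
At y = 0.534 m: A R^(2/3) = 0.3936 — matches.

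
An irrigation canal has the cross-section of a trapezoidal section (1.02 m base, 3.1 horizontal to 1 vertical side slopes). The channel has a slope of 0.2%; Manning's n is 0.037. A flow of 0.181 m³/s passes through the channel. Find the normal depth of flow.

y_n = 0.261 m

Manning's equation rearranged: A R^(2/3) = nQ / (1·√S) = 0.037 × 0.181 / (√0.002) = 0.1497.
At y = 0.184 m: A R^(2/3) = 0.07582 — low.
At y = 0.3 m: A R^(2/3) = 0.1978 — high.
At y = 0.261 m: A R^(2/3) = 0.1496 — close enough.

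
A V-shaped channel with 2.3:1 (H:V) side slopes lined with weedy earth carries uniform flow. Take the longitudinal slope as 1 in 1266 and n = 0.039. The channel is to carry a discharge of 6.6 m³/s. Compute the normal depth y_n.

Manning's equation rearranged: A R^(2/3) = nQ / (1·√S) = 0.039 × 6.6 / (√0.0007899) = 9.159.
Try y = 2.35 m: A R^(2/3) = 13.35 — high.
Try y = 1.54 m: A R^(2/3) = 4.325 — low.
Try y = 2.04 m: A R^(2/3) = 9.155 — close enough.

y_n = 2.04 m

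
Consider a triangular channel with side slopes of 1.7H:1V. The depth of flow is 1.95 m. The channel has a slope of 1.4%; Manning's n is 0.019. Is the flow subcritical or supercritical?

supercritical

For a triangular section with side slope z = 1.7: A = zy² = 1.7×1.95² = 6.464 m²; P = 2y√(1+z²) = 2×1.95×1.972 = 7.692 m.
Hydraulic radius R = A/P = 6.464/7.692 = 0.8404 m.
V = (1/n) R^(2/3) √S = (1/0.019) × 0.8404^(2/3) × √0.014 = 5.546 m/s. Hydraulic depth D_h = A/T = 6.464/6.63 = 0.975 m.
Froude number Fr = V/√(g·D_h) = 5.546/√(9.81×0.975) = 1.79, which is greater than 1, so the flow is supercritical.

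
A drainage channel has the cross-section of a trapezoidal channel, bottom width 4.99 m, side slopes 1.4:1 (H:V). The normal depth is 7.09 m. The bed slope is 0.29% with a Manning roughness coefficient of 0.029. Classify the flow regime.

With bottom width b = 4.99 m and side slope z = 1.4: A = (b + zy)y = (4.99 + 1.4×7.09)×7.09 = 105.8 m²; P = b + 2y√(1+z²) = 4.99 + 2×7.09×1.72 = 29.39 m.
Hydraulic radius R = A/P = 105.8/29.39 = 3.599 m.
V = (1/n) R^(2/3) √S = (1/0.029) × 3.599^(2/3) × √0.0029 = 4.361 m/s. Hydraulic depth D_h = A/T = 105.8/24.84 = 4.257 m.
Froude number Fr = V/√(g·D_h) = 4.361/√(9.81×4.257) = 0.675, which is less than 1, so the flow is subcritical.

subcritical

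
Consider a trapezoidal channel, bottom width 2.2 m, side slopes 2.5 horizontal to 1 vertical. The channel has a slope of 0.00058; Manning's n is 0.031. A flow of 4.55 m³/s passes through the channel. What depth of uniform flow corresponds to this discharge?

Manning's equation rearranged: A R^(2/3) = nQ / (1·√S) = 0.031 × 4.55 / (√0.00058) = 5.857.
Try y = 0.927 m: A R^(2/3) = 2.92 — low.
Try y = 1.54 m: A R^(2/3) = 8.607 — high.
Try y = 1.29 m: A R^(2/3) = 5.854 — matches.

y_n = 1.29 m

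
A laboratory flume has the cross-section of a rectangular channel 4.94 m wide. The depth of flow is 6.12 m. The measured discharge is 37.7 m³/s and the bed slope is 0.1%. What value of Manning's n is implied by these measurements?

n = 0.037

Flow area A = b·y = 4.94 × 6.12 = 30.23 m². Wetted perimeter P = b + 2y = 4.94 + 2×6.12 = 17.18 m.
Hydraulic radius R = A/P = 30.23/17.18 = 1.76 m.
Rearranging Manning's equation: n = (1/Q) A R^(2/3) S^(1/2) = (1/37.7) × 30.23 × 1.76^(2/3) × √0.001 = 0.037.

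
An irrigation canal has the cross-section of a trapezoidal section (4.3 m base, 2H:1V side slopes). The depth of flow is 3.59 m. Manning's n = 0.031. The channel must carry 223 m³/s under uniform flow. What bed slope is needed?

S = 0.011

With bottom width b = 4.3 m and side slope z = 2: A = (b + zy)y = (4.3 + 2×3.59)×3.59 = 41.21 m²; P = b + 2y√(1+z²) = 4.3 + 2×3.59×2.236 = 20.35 m.
Hydraulic radius R = A/P = 41.21/20.35 = 2.025 m.
From Manning's equation, S = [nQ / (1 A R^(2/3))]² = [0.031 × 223 / (1 × 41.21 × 2.025^(2/3))]² = 0.011.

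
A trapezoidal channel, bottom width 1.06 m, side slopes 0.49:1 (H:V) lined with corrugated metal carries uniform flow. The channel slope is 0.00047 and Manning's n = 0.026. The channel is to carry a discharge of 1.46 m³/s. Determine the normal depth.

y_n = 1.42 m

Manning's equation rearranged: A R^(2/3) = nQ / (1·√S) = 0.026 × 1.46 / (√0.00047) = 1.751.
Trying y = 1.09 m: A R^(2/3) = 1.092 — low.
Trying y = 1.42 m: A R^(2/3) = 1.755 — matches.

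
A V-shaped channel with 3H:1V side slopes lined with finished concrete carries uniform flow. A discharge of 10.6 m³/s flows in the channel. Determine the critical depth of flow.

At critical depth, Q² T / (g A³) = 1, i.e. A³/T = Q²/g = 10.6²/9.81 = 11.45.
Trying y = 1.02 m: A³/T = 4.968 — low.
Trying y = 1.32 m: A³/T = 18.03 — high.
Trying y = 1.21 m: A³/T = 11.67 — ≈ 11.45.

y_c = 1.21 m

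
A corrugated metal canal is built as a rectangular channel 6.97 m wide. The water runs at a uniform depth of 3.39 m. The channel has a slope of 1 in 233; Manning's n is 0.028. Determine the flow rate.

Flow area A = b·y = 6.97 × 3.39 = 23.63 m². Wetted perimeter P = b + 2y = 6.97 + 2×3.39 = 13.75 m.
Hydraulic radius R = A/P = 23.63/13.75 = 1.718 m.
Manning's equation: Q = (1/n) A R^(2/3) S^(1/2) = (1/0.028) × 23.63 × 1.718^(2/3) × 0.004292^(1/2) = 79.3 m³/s.

Q = 79.3 m³/s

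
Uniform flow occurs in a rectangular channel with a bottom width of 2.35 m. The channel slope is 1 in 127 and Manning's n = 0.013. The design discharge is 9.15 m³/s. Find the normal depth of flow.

Manning's equation rearranged: A R^(2/3) = nQ / (1·√S) = 0.013 × 9.15 / (√0.007874) = 1.34.
At y = 0.641 m: A R^(2/3) = 0.8377 — short.
At y = 1.04 m: A R^(2/3) = 1.644 — over.
At y = 0.896 m: A R^(2/3) = 1.341 — matches.

y_n = 0.896 m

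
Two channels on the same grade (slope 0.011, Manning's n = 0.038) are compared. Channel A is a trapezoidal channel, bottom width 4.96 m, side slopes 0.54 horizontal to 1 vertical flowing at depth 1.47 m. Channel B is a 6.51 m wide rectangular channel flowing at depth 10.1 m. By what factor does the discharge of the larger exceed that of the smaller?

14

Channel A: With bottom width b = 4.96 m and side slope z = 0.54: A = (b + zy)y = (4.96 + 0.54×1.47)×1.47 = 8.458 m²; P = b + 2y√(1+z²) = 4.96 + 2×1.47×1.136 = 8.301 m. Hydraulic radius R = A/P = 8.458/8.301 = 1.019 m. Q_A = (1/0.038)·8.458·1.019^(2/3)·√0.011 = 23.64 m³/s.
Channel B: Flow area A = b·y = 6.51 × 10.1 = 65.75 m². Wetted perimeter P = b + 2y = 6.51 + 2×10.1 = 26.71 m. Hydraulic radius R = A/P = 65.75/26.71 = 2.462 m. Q_B = (1/0.038)·65.75·2.462^(2/3)·√0.011 = 330.9 m³/s.
The larger discharge is 330.9 m³/s and the smaller is 23.64 m³/s; the ratio is 14.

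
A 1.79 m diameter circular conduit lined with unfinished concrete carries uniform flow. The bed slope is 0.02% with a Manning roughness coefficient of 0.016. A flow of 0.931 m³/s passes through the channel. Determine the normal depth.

Manning's equation rearranged: A R^(2/3) = nQ / (1·√S) = 0.016 × 0.931 / (√0.0002) = 1.053.
Trying y = 0.872 m: A R^(2/3) = 0.7041 — too small.
Trying y = 1.12 m: A R^(2/3) = 1.054 — close enough.

y_n = 1.12 m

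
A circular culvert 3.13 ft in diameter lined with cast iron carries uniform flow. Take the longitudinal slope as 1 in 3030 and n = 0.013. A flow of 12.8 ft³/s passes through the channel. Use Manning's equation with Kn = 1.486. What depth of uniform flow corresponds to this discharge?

Manning's equation rearranged: A R^(2/3) = nQ / (1.486·√S) = 0.013 × 12.8 / (1.486 × √0.00033) = 6.164.
Trying y = 1.7 ft: A R^(2/3) = 3.75 — low.
Trying y = 2.91 ft: A R^(2/3) = 7.025 — high.
Trying y = 2.42 ft: A R^(2/3) = 6.165 — ≈ 6.164.

y_n = 2.42 ft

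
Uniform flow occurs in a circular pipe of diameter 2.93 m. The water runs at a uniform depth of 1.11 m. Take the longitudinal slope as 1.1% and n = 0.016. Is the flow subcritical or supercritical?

For a circular section of diameter D = 2.93 m at depth y = 1.11 m, the central angle is θ = 2 arccos(1 − 2y/D) = 2.652 rad. Then A = (D²/8)(θ − sin θ) = 2.341 m² and P = Dθ/2 = 3.885 m.
Hydraulic radius R = A/P = 2.341/3.885 = 0.6026 m.
V = (1/n) R^(2/3) √S = (1/0.016) × 0.6026^(2/3) × √0.011 = 4.677 m/s. Hydraulic depth D_h = A/T = 2.341/2.843 = 0.8237 m.
Froude number Fr = V/√(g·D_h) = 4.677/√(9.81×0.8237) = 1.65, which is greater than 1, so the flow is supercritical.

supercritical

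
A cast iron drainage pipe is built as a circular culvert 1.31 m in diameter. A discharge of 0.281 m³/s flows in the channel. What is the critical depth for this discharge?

y_c = 0.274 m

At critical depth, Q² T / (g A³) = 1, i.e. A³/T = Q²/g = 0.281²/9.81 = 0.008049.
At y = 0.312 m: A³/T = 0.01335 — over.
At y = 0.197 m: A³/T = 0.0022 — short.
At y = 0.274 m: A³/T = 0.008036 — close enough.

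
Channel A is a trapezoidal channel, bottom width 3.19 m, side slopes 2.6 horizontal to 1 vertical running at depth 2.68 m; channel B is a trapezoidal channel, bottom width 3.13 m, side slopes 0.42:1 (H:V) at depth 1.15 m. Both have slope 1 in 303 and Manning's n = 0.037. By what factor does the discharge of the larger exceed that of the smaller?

10.5

Channel A: With bottom width b = 3.19 m and side slope z = 2.6: A = (b + zy)y = (3.19 + 2.6×2.68)×2.68 = 27.22 m²; P = b + 2y√(1+z²) = 3.19 + 2×2.68×2.786 = 18.12 m. Hydraulic radius R = A/P = 27.22/18.12 = 1.502 m. Q_A = (1/0.037)·27.22·1.502^(2/3)·√0.0033 = 55.44 m³/s.
Channel B: With bottom width b = 3.13 m and side slope z = 0.42: A = (b + zy)y = (3.13 + 0.42×1.15)×1.15 = 4.155 m²; P = b + 2y√(1+z²) = 3.13 + 2×1.15×1.085 = 5.625 m. Hydraulic radius R = A/P = 4.155/5.625 = 0.7387 m. Q_B = (1/0.037)·4.155·0.7387^(2/3)·√0.0033 = 5.272 m³/s.
The larger discharge is 55.44 m³/s and the smaller is 5.272 m³/s; the ratio is 10.5.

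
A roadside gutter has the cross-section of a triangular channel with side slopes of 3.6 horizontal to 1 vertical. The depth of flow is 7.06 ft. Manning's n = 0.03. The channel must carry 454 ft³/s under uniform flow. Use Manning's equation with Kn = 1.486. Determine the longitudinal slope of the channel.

For a triangular section with side slope z = 3.6: A = zy² = 3.6×7.06² = 179.4 ft²; P = 2y√(1+z²) = 2×7.06×3.736 = 52.76 ft.
Hydraulic radius R = A/P = 179.4/52.76 = 3.401 ft.
From Manning's equation, S = [nQ / (1.486 A R^(2/3))]² = [0.03 × 454 / (1.486 × 179.4 × 3.401^(2/3))]² = 0.00051.

S = 0.00051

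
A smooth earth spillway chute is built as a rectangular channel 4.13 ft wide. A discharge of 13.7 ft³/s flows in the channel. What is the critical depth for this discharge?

y_c = 0.699 ft

For a rectangular channel, critical depth y_c = (q²/g)^(1/3) where q = Q/b = 13.7/4.13 = 3.317 ft²/s.
So y_c = (3.317²/32.2)^(1/3) = 0.699 ft.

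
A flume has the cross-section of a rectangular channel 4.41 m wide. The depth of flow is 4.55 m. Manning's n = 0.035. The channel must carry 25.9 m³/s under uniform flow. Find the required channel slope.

S = 0.0012

Flow area A = b·y = 4.41 × 4.55 = 20.07 m². Wetted perimeter P = b + 2y = 4.41 + 2×4.55 = 13.51 m.
Hydraulic radius R = A/P = 20.07/13.51 = 1.485 m.
From Manning's equation, S = [nQ / (1 A R^(2/3))]² = [0.035 × 25.9 / (1 × 20.07 × 1.485^(2/3))]² = 0.0012.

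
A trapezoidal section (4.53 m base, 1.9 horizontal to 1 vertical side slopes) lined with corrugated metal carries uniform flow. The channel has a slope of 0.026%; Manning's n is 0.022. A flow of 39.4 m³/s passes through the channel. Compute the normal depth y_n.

Manning's equation rearranged: A R^(2/3) = nQ / (1·√S) = 0.022 × 39.4 / (√0.00026) = 53.76.
Trying y = 4.14 m: A R^(2/3) = 89.43 — too large.
Trying y = 2.4 m: A R^(2/3) = 28.21 — too small.
Trying y = 3.27 m: A R^(2/3) = 53.73 — close enough.

y_n = 3.27 m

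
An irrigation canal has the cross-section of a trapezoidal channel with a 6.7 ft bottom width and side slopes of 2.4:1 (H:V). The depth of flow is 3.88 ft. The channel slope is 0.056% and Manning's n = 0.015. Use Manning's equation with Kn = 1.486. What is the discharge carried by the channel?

With bottom width b = 6.7 ft and side slope z = 2.4: A = (b + zy)y = (6.7 + 2.4×3.88)×3.88 = 62.13 ft²; P = b + 2y√(1+z²) = 6.7 + 2×3.88×2.6 = 26.88 ft.
Hydraulic radius R = A/P = 62.13/26.88 = 2.312 ft.
Manning's equation: Q = (1.486/n) A R^(2/3) S^(1/2) = (1.486/0.015) × 62.13 × 2.312^(2/3) × 0.00056^(1/2) = 255 ft³/s.

Q = 255 ft³/s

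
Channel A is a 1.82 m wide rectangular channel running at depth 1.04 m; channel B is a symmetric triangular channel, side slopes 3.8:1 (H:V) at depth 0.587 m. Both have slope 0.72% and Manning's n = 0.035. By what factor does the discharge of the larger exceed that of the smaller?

2.07

Channel A: Flow area A = b·y = 1.82 × 1.04 = 1.893 m². Wetted perimeter P = b + 2y = 1.82 + 2×1.04 = 3.9 m. Hydraulic radius R = A/P = 1.893/3.9 = 0.4853 m. Q_A = (1/0.035)·1.893·0.4853^(2/3)·√0.0072 = 2.834 m³/s.
Channel B: For a triangular section with side slope z = 3.8: A = zy² = 3.8×0.587² = 1.309 m²; P = 2y√(1+z²) = 2×0.587×3.929 = 4.613 m. Hydraulic radius R = A/P = 1.309/4.613 = 0.2838 m. Q_B = (1/0.035)·1.309·0.2838^(2/3)·√0.0072 = 1.371 m³/s.
The larger discharge is 2.834 m³/s and the smaller is 1.371 m³/s; the ratio is 2.07.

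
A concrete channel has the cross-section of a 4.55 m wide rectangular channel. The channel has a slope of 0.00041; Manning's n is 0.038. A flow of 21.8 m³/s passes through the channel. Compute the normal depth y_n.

y_n = 6.37 m

Manning's equation rearranged: A R^(2/3) = nQ / (1·√S) = 0.038 × 21.8 / (√0.00041) = 40.91.
At y = 5 m: A R^(2/3) = 30.65 — too small.
At y = 7.36 m: A R^(2/3) = 48.41 — too large.
At y = 6.37 m: A R^(2/3) = 40.9 — matches.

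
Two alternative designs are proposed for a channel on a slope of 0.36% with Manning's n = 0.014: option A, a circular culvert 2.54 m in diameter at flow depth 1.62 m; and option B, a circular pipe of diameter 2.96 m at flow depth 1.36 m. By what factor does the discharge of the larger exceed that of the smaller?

1.13

Channel A: For a circular section of diameter D = 2.54 m at depth y = 1.62 m, the central angle is θ = 2 arccos(1 − 2y/D) = 3.7 rad. Then A = (D²/8)(θ − sin θ) = 3.411 m² and P = Dθ/2 = 4.699 m. Hydraulic radius R = A/P = 3.411/4.699 = 0.7259 m. Q_A = (1/0.014)·3.411·0.7259^(2/3)·√0.0036 = 11.81 m³/s.
Channel B: For a circular section of diameter D = 2.96 m at depth y = 1.36 m, the central angle is θ = 2 arccos(1 − 2y/D) = 2.979 rad. Then A = (D²/8)(θ − sin θ) = 3.086 m² and P = Dθ/2 = 4.409 m. Hydraulic radius R = A/P = 3.086/4.409 = 0.6999 m. Q_B = (1/0.014)·3.086·0.6999^(2/3)·√0.0036 = 10.42 m³/s.
The larger discharge is 11.81 m³/s and the smaller is 10.42 m³/s; the ratio is 1.13.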